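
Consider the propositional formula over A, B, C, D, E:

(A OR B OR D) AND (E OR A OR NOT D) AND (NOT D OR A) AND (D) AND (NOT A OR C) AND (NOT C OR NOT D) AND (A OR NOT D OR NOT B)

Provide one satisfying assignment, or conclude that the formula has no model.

UNSATISFIABLE

(D) alone gives D = true.
(A) alone gives A = true.
(C) alone gives C = true.
But (NOT C) is also a unit clause — contradiction.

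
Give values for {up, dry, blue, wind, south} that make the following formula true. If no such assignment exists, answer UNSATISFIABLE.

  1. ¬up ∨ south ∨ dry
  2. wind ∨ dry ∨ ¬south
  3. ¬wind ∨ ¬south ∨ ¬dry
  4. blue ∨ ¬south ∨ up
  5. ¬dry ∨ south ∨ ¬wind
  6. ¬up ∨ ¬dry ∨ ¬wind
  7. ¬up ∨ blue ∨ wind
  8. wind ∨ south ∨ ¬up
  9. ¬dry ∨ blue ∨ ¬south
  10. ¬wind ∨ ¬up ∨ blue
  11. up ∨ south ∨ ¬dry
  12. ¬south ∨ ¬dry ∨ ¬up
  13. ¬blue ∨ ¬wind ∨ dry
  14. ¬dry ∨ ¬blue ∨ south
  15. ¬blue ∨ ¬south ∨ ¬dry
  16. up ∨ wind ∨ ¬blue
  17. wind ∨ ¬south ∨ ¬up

Suppose up = False.
Suppose blue = False.
(¬south) alone gives south = False.
(¬dry) alone gives dry = False.
All clauses hold; wind can take either value.

up=False, dry=False, blue=False, wind=True, south=False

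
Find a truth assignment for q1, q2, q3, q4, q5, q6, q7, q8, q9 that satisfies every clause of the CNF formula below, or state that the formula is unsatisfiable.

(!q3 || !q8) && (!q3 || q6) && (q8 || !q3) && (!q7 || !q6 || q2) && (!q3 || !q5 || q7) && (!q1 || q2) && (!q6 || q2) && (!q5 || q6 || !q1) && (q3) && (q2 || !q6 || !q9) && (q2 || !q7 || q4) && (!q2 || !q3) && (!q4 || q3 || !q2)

The clause (q3) is unit, so q3 = true.
The clause (!q8) is unit, so q8 = false.
That conflicts with the unit clause (q8).

UNSATISFIABLE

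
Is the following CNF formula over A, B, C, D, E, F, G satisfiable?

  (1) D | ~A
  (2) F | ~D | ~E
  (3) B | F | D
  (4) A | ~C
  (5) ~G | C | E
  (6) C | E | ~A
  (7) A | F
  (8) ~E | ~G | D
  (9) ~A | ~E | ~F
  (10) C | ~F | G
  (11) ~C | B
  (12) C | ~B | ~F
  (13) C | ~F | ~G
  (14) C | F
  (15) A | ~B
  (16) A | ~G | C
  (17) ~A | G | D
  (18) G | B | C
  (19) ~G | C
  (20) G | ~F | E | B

Satisfiable

Try D = 1.
Try F = 1.
Try A = 1.
The clause (~E) is unit, so E = 0.
The clause (C) is unit, so C = 1.
The clause (B) is unit, so B = 1.
All clauses hold; G can take either value.
A satisfying assignment: A: 1,  B: 1,  C: 1,  D: 1,  E: 0,  F: 1,  G: 1.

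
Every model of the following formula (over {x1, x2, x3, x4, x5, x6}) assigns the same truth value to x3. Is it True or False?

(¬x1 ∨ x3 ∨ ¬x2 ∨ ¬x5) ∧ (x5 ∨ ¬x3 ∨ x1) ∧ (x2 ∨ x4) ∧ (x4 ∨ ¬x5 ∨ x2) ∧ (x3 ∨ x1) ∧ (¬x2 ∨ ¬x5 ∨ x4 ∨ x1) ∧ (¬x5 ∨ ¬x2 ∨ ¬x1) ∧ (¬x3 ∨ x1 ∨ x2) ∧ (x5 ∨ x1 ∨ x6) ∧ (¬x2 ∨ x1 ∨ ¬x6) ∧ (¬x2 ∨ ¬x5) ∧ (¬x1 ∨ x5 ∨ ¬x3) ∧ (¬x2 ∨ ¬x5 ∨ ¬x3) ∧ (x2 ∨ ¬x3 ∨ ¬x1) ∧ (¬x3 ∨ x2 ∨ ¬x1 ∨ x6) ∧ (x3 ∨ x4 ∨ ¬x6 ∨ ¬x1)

False

Suppose x3 = True.
Case x5 = True:
(¬x2) alone gives x2 = False.
(x4) alone gives x4 = True.
(x1) alone gives x1 = True.
But (¬x1) is also a unit clause — contradiction.
So x5 must be the other value — set x5 = False.
(x1) alone gives x1 = True.
But (¬x1) is also a unit clause — contradiction.
Neither x5 = True nor x5 = False works.
So every satisfying assignment has x3 = False.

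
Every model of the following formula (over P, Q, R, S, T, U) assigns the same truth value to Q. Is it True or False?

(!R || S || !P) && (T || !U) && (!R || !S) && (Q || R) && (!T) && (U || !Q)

False

Suppose Q = true.
From the singleton clause (!T), T = false.
From the singleton clause (!U), U = false.
Now (U) is unsatisfied and unit — conflict.
So every satisfying assignment has Q = False.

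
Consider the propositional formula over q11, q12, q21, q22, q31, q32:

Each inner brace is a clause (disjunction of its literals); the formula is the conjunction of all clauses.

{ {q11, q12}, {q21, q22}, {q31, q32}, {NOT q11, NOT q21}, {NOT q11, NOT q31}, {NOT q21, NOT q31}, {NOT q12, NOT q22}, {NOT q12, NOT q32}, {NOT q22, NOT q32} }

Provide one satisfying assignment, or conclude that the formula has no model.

UNSATISFIABLE

Try q11 = true.
The clause (NOT q21) is unit, so q21 = false.
The clause (q22) is unit, so q22 = true.
The clause (NOT q31) is unit, so q31 = false.
The clause (q32) is unit, so q32 = true.
But (NOT q32) is also a unit clause — contradiction.
That branch fails; take q11 = false instead.
The clause (q12) is unit, so q12 = true.
The clause (NOT q22) is unit, so q22 = false.
The clause (q21) is unit, so q21 = true.
The clause (NOT q31) is unit, so q31 = false.
The clause (q32) is unit, so q32 = true.
But (NOT q32) is also a unit clause — contradiction.
Either choice for q11 ends in contradiction.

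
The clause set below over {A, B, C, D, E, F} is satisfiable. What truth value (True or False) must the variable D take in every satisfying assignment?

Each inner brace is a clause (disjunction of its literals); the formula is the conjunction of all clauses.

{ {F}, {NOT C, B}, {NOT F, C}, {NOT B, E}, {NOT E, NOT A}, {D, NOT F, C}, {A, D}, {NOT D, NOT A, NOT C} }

True

Suppose D = false.
The clause (F) is unit, so F = true.
The clause (C) is unit, so C = true.
The clause (B) is unit, so B = true.
The clause (E) is unit, so E = true.
The clause (NOT A) is unit, so A = false.
That conflicts with the unit clause (A).
So every satisfying assignment has D = True.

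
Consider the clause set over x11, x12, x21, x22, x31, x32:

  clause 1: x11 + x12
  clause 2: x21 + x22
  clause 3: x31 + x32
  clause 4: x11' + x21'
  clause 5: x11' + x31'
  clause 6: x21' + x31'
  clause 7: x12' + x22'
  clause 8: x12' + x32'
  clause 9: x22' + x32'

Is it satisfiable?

Case x11 = 1:
The clause (x21') is unit, so x21 = 0.
The clause (x22) is unit, so x22 = 1.
The clause (x31') is unit, so x31 = 0.
The clause (x32) is unit, so x32 = 1.
That conflicts with the unit clause (x32').
So x11 must be the other value — set x11 = 0.
The clause (x12) is unit, so x12 = 1.
The clause (x22') is unit, so x22 = 0.
The clause (x21) is unit, so x21 = 1.
The clause (x31') is unit, so x31 = 0.
The clause (x32) is unit, so x32 = 1.
That conflicts with the unit clause (x32').
Both values of x11 lead to a conflict.
No assignment satisfies every clause.

No, unsatisfiable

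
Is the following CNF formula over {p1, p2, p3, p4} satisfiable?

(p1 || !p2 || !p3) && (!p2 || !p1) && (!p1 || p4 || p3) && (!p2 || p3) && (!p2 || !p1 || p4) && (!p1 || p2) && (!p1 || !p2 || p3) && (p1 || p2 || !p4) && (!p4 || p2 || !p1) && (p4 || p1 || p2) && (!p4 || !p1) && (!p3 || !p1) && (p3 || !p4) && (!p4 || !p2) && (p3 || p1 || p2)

Try p2 = false.
(!p1) alone gives p1 = false.
(!p4) alone gives p4 = false.
That conflicts with the unit clause (p4).
Backtrack on p2: now try p2 = true.
(!p1) alone gives p1 = false.
(!p3) alone gives p3 = false.
That conflicts with the unit clause (p3).
Neither p2 = true nor p2 = false works.
No assignment satisfies every clause.

No, unsatisfiable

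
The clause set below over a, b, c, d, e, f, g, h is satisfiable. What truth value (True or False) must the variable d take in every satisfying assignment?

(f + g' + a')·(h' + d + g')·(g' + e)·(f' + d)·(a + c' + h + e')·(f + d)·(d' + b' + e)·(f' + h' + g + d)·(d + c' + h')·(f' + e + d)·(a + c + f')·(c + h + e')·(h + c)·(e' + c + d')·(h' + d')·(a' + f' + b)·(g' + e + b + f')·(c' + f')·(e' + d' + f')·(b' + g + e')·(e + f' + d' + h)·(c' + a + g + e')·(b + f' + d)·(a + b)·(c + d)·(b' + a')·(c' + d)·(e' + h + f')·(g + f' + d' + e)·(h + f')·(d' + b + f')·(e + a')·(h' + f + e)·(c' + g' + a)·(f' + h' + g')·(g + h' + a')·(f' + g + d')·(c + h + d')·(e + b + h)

Suppose d = 0.
Unit clause (f') forces f = 0.
But (f) is also a unit clause — contradiction.
So every satisfying assignment has d = True.

True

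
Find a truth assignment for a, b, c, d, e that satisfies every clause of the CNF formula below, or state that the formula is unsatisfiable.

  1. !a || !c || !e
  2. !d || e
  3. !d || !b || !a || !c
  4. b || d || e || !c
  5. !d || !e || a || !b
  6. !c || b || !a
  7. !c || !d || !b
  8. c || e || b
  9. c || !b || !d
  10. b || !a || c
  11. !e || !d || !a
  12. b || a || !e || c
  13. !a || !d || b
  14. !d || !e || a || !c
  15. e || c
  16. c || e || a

a: false,  b: true,  c: true,  d: false,  e: false

Case d = false:
Case e = false:
From the singleton clause (c), c = true.
From the singleton clause (b), b = true.
No clause remains; a is free.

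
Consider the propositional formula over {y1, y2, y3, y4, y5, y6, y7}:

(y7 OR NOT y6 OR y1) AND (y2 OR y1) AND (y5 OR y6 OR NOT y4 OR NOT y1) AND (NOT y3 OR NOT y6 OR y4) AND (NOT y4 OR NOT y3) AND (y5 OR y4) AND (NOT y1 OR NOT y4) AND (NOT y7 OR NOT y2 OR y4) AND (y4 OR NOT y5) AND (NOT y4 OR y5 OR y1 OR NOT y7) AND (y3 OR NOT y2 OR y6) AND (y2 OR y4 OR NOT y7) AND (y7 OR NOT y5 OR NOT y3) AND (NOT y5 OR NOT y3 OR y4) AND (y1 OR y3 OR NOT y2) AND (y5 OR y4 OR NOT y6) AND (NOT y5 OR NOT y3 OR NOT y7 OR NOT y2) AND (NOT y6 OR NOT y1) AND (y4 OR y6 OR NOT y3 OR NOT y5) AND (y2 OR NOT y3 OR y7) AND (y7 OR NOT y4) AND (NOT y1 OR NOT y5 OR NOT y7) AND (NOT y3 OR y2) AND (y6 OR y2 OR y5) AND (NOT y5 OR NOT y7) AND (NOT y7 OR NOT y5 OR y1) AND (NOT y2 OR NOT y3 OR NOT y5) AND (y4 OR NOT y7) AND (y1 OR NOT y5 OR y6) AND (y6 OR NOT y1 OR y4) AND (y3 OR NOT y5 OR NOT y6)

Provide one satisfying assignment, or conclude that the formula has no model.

Branch on y2: set y2 = true.
Branch on y4: set y4 = false.
Unit clause (y5) forces y5 = true.
Now (NOT y5) is unsatisfied and unit — conflict.
Undo y4 and try y4 = true.
Unit clause (NOT y3) forces y3 = false.
Unit clause (NOT y1) forces y1 = false.
Now (y1) is unsatisfied and unit — conflict.
Both values of y4 lead to a conflict.
Undo y2 and try y2 = false.
Unit clause (y1) forces y1 = true.
Unit clause (NOT y4) forces y4 = false.
Unit clause (y5) forces y5 = true.
Now (NOT y5) is unsatisfied and unit — conflict.
Both values of y2 lead to a conflict.

UNSATISFIABLE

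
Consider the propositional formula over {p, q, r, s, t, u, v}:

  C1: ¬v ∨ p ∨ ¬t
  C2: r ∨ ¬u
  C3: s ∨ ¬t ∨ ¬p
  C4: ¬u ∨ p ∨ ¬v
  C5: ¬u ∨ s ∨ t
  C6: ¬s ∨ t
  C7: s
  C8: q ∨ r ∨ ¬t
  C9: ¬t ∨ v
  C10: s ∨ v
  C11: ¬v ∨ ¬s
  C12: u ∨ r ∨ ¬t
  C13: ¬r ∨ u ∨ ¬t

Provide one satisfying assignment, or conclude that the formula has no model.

(s) alone gives s = True.
(t) alone gives t = True.
(v) alone gives v = True.
Now (¬v) is unsatisfied and unit — conflict.

UNSATISFIABLE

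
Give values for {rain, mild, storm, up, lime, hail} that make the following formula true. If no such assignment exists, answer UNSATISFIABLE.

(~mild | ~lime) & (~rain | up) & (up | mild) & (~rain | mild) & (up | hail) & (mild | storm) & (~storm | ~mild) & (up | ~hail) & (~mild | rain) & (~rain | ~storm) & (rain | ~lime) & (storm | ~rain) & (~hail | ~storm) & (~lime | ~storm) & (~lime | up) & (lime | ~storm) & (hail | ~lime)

UNSATISFIABLE

Suppose mild = 0.
(up) alone gives up = 1.
(~rain) alone gives rain = 0.
(storm) alone gives storm = 1.
(~lime) alone gives lime = 0.
That conflicts with the unit clause (lime).
So mild must be the other value — set mild = 1.
(~lime) alone gives lime = 0.
(~storm) alone gives storm = 0.
(rain) alone gives rain = 1.
That conflicts with the unit clause (~rain).
Either choice for mild ends in contradiction.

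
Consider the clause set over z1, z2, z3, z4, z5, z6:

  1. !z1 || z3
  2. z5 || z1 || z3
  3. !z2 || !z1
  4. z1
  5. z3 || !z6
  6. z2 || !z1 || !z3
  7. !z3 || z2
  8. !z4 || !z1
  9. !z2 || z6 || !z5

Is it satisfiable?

Unsatisfiable

(z1) alone gives z1 = true.
(z3) alone gives z3 = true.
(!z2) alone gives z2 = false.
But (z2) is also a unit clause — contradiction.
No assignment satisfies every clause.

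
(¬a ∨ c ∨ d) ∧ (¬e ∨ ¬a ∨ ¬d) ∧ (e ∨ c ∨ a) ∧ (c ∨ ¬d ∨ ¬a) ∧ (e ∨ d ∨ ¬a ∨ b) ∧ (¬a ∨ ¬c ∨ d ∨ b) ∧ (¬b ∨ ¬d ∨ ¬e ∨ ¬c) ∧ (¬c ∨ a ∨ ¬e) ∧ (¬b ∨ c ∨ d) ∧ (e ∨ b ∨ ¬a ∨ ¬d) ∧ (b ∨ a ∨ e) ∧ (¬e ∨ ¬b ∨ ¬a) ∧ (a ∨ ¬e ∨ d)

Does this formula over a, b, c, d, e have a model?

Yes

Case a = False:
Case e = False:
Unit clause (c) forces c = True.
Unit clause (b) forces b = True.
All clauses hold; d can take either value.
A satisfying assignment: a: False; b: True; c: True; d: True; e: False.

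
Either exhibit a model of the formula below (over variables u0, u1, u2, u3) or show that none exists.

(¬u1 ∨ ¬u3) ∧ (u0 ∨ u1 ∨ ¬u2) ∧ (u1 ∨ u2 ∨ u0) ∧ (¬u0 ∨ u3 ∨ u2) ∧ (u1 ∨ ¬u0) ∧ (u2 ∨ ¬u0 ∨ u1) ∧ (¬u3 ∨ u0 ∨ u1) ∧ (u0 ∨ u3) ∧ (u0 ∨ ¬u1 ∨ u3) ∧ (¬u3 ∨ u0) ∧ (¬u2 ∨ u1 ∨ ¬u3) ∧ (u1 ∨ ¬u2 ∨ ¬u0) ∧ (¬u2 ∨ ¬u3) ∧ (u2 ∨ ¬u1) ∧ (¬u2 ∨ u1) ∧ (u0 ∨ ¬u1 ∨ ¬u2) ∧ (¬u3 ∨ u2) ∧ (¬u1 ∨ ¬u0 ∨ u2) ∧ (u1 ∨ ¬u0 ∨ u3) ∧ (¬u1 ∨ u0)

u0 ↦ True,  u1 ↦ True,  u2 ↦ True,  u3 ↦ False

Suppose u1 = True.
Unit clause (¬u3) forces u3 = False.
Unit clause (u0) forces u0 = True.
Unit clause (u2) forces u2 = True.
Every clause now holds.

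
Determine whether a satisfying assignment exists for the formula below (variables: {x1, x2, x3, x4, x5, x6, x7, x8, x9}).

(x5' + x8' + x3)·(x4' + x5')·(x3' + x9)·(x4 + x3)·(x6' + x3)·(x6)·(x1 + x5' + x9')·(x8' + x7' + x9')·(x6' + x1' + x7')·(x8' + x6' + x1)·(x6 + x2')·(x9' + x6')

No, unsatisfiable

From the singleton clause (x6), x6 = 1.
From the singleton clause (x3), x3 = 1.
From the singleton clause (x9), x9 = 1.
That conflicts with the unit clause (x9').
No assignment satisfies every clause.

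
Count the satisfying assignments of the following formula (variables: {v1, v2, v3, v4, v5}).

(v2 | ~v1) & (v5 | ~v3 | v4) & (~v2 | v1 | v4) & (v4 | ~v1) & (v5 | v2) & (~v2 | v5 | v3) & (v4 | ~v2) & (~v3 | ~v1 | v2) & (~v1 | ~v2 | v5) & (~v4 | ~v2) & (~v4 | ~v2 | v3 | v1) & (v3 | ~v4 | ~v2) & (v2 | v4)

2

There are 2^5 = 32 truth assignments over (v1, v2, v3, v4, v5).
Split on v2. With v2 = 1, the clauses containing v2 are satisfied and ~v2 drops from the rest; 0 of the 2^4 = 16 assignments to the other variables satisfy what remains.
With v2 = 0, by the same count on the reduced clause set, 2 assignments work.
(One model: v1=F, v2=F, v3=F, v4=T, v5=T.)
Total: 0 + 2 = 2.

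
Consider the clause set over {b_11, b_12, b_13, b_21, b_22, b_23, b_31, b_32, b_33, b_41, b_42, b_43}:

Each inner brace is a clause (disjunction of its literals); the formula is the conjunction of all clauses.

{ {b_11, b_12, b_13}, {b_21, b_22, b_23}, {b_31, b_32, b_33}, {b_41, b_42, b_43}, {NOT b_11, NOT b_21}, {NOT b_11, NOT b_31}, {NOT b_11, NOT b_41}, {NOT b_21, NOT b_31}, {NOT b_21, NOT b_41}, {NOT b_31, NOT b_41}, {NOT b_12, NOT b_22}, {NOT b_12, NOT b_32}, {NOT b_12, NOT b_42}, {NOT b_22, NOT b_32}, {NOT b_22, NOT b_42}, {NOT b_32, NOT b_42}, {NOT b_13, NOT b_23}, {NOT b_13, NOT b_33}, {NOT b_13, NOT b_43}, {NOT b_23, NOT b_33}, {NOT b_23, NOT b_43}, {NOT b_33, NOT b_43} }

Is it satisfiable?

No, unsatisfiable

Suppose b_11 = false.
Suppose b_12 = true.
Unit clause (NOT b_22) forces b_22 = false.
Unit clause (NOT b_32) forces b_32 = false.
Unit clause (NOT b_42) forces b_42 = false.
Suppose b_21 = true.
Unit clause (NOT b_31) forces b_31 = false.
Unit clause (b_33) forces b_33 = true.
Unit clause (NOT b_41) forces b_41 = false.
Unit clause (b_43) forces b_43 = true.
Now (NOT b_43) is unsatisfied and unit — conflict.
Backtrack on b_21: now try b_21 = false.
Unit clause (b_23) forces b_23 = true.
Unit clause (NOT b_13) forces b_13 = false.
Unit clause (NOT b_33) forces b_33 = false.
Unit clause (b_31) forces b_31 = true.
Unit clause (NOT b_41) forces b_41 = false.
Unit clause (b_43) forces b_43 = true.
Now (NOT b_43) is unsatisfied and unit — conflict.
Neither b_21 = true nor b_21 = false works.
Backtrack on b_12: now try b_12 = false.
Unit clause (b_13) forces b_13 = true.
Unit clause (NOT b_23) forces b_23 = false.
Unit clause (NOT b_33) forces b_33 = false.
Unit clause (NOT b_43) forces b_43 = false.
Suppose b_21 = true.
Unit clause (NOT b_31) forces b_31 = false.
Unit clause (b_32) forces b_32 = true.
Unit clause (NOT b_41) forces b_41 = false.
Unit clause (b_42) forces b_42 = true.
Now (NOT b_42) is unsatisfied and unit — conflict.
Backtrack on b_21: now try b_21 = false.
Unit clause (b_22) forces b_22 = true.
Unit clause (NOT b_32) forces b_32 = false.
Unit clause (b_31) forces b_31 = true.
Unit clause (NOT b_41) forces b_41 = false.
Unit clause (b_42) forces b_42 = true.
Now (NOT b_42) is unsatisfied and unit — conflict.
Neither b_21 = true nor b_21 = false works.
Neither b_12 = true nor b_12 = false works.
Backtrack on b_11: now try b_11 = true.
Unit clause (NOT b_21) forces b_21 = false.
Unit clause (NOT b_31) forces b_31 = false.
Unit clause (NOT b_41) forces b_41 = false.
Suppose b_22 = true.
Unit clause (NOT b_12) forces b_12 = false.
Unit clause (NOT b_32) forces b_32 = false.
Unit clause (b_33) forces b_33 = true.
Unit clause (NOT b_42) forces b_42 = false.
Unit clause (b_43) forces b_43 = true.
Now (NOT b_43) is unsatisfied and unit — conflict.
Backtrack on b_22: now try b_22 = false.
Unit clause (b_23) forces b_23 = true.
Unit clause (NOT b_13) forces b_13 = false.
Unit clause (NOT b_33) forces b_33 = false.
Unit clause (b_32) forces b_32 = true.
Unit clause (NOT b_12) forces b_12 = false.
Unit clause (NOT b_42) forces b_42 = false.
Unit clause (b_43) forces b_43 = true.
Now (NOT b_43) is unsatisfied and unit — conflict.
Neither b_22 = true nor b_22 = false works.
Neither b_11 = true nor b_11 = false works.
No assignment satisfies every clause.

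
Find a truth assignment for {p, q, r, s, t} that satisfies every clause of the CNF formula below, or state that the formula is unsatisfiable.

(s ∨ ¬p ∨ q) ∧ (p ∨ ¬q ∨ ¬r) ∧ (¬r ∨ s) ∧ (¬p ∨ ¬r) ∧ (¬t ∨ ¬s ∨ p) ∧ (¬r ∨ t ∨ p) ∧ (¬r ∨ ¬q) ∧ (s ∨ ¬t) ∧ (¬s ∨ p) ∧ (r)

(r) alone gives r = True.
(s) alone gives s = True.
(¬p) alone gives p = False.
Now (p) is unsatisfied and unit — conflict.

UNSATISFIABLE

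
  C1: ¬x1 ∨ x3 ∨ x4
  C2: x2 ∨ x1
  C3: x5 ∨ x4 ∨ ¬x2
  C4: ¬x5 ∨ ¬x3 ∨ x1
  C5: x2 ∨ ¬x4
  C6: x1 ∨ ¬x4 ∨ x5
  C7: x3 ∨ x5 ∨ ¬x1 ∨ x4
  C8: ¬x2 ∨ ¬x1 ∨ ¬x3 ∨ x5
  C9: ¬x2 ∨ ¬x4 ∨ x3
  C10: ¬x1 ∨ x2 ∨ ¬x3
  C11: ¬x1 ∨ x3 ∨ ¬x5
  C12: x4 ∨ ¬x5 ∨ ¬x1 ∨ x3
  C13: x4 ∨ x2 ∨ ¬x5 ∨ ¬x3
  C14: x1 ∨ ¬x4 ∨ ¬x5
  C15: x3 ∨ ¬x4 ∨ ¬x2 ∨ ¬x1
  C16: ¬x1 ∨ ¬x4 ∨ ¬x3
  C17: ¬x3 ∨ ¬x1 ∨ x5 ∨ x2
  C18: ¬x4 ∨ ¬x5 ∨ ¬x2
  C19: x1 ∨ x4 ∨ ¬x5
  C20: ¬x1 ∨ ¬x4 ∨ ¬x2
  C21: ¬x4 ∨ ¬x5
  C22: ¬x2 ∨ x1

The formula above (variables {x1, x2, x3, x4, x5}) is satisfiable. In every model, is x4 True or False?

Suppose x4 = True.
Unit clause (x2) forces x2 = True.
Unit clause (x3) forces x3 = True.
Unit clause (¬x1) forces x1 = False.
That conflicts with the unit clause (x1).
So every satisfying assignment has x4 = False.

False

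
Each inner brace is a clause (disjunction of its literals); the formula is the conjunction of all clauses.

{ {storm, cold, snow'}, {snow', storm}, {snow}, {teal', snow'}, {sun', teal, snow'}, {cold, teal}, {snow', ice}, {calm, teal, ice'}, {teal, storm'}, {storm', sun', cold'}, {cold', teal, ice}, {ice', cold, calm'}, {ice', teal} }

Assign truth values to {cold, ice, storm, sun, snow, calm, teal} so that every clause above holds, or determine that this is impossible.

UNSATISFIABLE

Unit clause (snow) forces snow = 1.
Unit clause (storm) forces storm = 1.
Unit clause (teal') forces teal = 0.
That conflicts with the unit clause (teal).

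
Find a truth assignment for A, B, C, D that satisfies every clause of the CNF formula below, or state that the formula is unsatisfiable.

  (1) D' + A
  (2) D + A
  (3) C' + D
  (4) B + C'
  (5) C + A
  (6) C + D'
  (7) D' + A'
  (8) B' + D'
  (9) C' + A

A=1, B=1, C=0, D=0

Case D = 0:
(A) alone gives A = 1.
(C') alone gives C = 0.
All clauses hold; B can take either value.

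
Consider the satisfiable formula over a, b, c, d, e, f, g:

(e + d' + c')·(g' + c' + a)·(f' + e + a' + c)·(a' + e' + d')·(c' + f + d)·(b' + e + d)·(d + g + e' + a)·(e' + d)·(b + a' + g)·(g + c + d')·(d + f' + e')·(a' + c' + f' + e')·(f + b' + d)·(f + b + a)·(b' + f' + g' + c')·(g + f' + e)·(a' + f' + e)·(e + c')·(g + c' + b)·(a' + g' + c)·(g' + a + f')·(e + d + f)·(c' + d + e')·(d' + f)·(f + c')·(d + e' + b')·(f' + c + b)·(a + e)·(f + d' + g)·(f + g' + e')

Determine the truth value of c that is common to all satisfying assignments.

True

Suppose c = 0.
Case e = 0:
From the singleton clause (a), a = 1.
From the singleton clause (f'), f = 0.
From the singleton clause (g'), g = 0.
From the singleton clause (b), b = 1.
From the singleton clause (d), d = 1.
But (d') is also a unit clause — contradiction.
Undo e and try e = 1.
From the singleton clause (d), d = 1.
From the singleton clause (a'), a = 0.
From the singleton clause (g), g = 1.
From the singleton clause (f'), f = 0.
But (f) is also a unit clause — contradiction.
Neither e = 1 nor e = 0 works.
So every satisfying assignment has c = True.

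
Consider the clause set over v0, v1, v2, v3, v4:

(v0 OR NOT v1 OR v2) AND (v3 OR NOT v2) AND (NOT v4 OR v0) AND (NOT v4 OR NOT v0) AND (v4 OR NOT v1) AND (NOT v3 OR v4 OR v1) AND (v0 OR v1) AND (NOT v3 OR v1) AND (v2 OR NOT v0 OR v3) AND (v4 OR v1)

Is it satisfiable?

Suppose v3 = true.
(v1) alone gives v1 = true.
(v4) alone gives v4 = true.
(v0) alone gives v0 = true.
That conflicts with the unit clause (NOT v0).
That branch fails; take v3 = false instead.
(NOT v2) alone gives v2 = false.
(NOT v0) alone gives v0 = false.
(NOT v1) alone gives v1 = false.
That conflicts with the unit clause (v1).
Either choice for v3 ends in contradiction.
No assignment satisfies every clause.

No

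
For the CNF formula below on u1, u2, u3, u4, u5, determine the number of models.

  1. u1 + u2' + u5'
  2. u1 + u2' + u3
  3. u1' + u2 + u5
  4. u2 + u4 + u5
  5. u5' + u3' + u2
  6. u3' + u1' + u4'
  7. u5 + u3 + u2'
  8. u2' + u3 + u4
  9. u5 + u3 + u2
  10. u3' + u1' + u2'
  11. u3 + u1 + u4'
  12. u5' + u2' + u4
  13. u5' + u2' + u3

6

There are 2^5 = 32 truth assignments over (u1, u2, u3, u4, u5).
Split on u4. With u4 = 1, the clauses containing u4 are satisfied and u4' drops from the rest; 3 of the 2^4 = 16 assignments to the other variables satisfy what remains.
With u4 = 0, by the same count on the reduced clause set, 3 assignments work.
Total: 3 + 3 = 6.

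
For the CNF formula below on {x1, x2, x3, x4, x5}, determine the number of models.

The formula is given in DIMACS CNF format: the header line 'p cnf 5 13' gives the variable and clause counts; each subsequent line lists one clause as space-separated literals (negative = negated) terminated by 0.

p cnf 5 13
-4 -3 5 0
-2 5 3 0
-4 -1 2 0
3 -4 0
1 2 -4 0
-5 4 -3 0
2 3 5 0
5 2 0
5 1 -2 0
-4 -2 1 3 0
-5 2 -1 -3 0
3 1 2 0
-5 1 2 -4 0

There are 2^5 = 32 truth assignments over (x1, x2, x3, x4, x5).
Split on x5. With x5 = True, the clauses containing x5 are satisfied and ¬x5 drops from the rest; 5 of the 2^4 = 16 assignments to the other variables satisfy what remains.
With x5 = False, by the same count on the reduced clause set, 1 assignment works.
(One model: x1=F, x2=T, x3=F, x4=F, x5=T.)
Total: 5 + 1 = 6.

6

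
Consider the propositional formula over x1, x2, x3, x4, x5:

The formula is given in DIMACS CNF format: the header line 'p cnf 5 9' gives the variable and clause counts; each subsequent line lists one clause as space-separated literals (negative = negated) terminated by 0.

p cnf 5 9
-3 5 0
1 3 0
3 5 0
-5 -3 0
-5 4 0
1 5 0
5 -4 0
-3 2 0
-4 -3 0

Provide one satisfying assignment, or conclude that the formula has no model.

Suppose x3 = False.
(x1) alone gives x1 = True.
(x5) alone gives x5 = True.
(x4) alone gives x4 = True.
No clause remains; x2 is free.

x1=True, x2=False, x3=False, x4=True, x5=True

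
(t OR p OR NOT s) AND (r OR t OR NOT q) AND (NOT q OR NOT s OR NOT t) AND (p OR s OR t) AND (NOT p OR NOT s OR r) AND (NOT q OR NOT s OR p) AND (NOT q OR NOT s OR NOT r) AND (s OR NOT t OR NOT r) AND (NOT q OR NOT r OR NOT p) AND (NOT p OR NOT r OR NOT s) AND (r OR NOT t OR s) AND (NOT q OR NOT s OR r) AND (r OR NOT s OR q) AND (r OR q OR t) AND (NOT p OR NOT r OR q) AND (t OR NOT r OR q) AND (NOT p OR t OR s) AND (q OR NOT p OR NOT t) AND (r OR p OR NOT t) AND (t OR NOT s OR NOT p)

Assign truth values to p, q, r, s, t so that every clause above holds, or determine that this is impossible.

p: false, q: false, r: true, s: true, t: true

Suppose t = true.
Suppose q = false.
From the singleton clause (NOT p), p = false.
From the singleton clause (r), r = true.
From the singleton clause (s), s = true.
All clauses are satisfied.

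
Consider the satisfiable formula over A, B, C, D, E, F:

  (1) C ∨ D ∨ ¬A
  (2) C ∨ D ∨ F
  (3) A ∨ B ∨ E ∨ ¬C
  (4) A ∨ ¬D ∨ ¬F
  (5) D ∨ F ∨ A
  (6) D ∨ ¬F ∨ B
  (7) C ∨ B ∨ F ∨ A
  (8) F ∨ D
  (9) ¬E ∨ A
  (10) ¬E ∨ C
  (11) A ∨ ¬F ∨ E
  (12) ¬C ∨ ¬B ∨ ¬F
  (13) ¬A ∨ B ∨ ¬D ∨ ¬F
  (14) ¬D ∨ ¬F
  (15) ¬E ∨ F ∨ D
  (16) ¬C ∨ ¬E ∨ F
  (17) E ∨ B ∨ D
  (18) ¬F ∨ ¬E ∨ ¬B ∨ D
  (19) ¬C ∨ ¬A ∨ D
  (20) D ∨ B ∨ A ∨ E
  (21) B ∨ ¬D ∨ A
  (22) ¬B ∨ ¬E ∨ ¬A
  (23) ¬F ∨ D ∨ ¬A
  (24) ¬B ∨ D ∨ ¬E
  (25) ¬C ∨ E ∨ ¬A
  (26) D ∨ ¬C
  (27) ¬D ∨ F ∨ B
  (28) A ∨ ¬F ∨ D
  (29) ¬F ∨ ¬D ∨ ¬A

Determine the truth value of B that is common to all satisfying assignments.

Suppose B = False.
Case D = True:
Unit clause (¬F) forces F = False.
But (F) is also a unit clause — contradiction.
Backtrack on D: now try D = False.
Unit clause (¬F) forces F = False.
But (F) is also a unit clause — contradiction.
Either choice for D ends in contradiction.
So every satisfying assignment has B = True.

True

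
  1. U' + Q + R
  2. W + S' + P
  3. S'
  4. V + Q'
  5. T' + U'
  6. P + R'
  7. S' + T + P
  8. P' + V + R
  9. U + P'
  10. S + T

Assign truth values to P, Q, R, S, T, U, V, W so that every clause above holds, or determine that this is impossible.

P: 0; Q: 1; R: 0; S: 0; T: 1; U: 0; V: 1; W: 0

The clause (S') is unit, so S = 0.
The clause (T) is unit, so T = 1.
The clause (U') is unit, so U = 0.
The clause (P') is unit, so P = 0.
The clause (R') is unit, so R = 0.
Suppose V = 1.
Every clause is now satisfied; Q, W are unconstrained.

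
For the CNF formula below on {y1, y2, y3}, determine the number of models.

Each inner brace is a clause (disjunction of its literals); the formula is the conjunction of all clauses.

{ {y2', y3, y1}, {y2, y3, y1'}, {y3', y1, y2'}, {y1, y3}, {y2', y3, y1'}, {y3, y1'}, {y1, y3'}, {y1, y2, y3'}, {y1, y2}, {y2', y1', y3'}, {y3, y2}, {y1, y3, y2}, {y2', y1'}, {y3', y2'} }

1

There are 2^3 = 8 truth assignments over (y1, y2, y3).
Split on y2. With y2 = 1, the clauses containing y2 are satisfied and y2' drops from the rest; 0 of the 2^2 = 4 assignments to the other variables satisfy what remains.
With y2 = 0, by the same count on the reduced clause set, 1 assignment works.
(One model: y1=T, y2=F, y3=T.)
Total: 0 + 1 = 1.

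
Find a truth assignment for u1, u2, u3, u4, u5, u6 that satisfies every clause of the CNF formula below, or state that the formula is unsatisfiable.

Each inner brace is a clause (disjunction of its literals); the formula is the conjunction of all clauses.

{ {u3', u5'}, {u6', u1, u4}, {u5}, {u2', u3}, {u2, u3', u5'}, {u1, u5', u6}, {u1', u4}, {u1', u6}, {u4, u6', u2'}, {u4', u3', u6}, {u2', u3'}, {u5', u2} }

Unit clause (u5) forces u5 = 1.
Unit clause (u3') forces u3 = 0.
Unit clause (u2') forces u2 = 0.
But (u2) is also a unit clause — contradiction.

UNSATISFIABLE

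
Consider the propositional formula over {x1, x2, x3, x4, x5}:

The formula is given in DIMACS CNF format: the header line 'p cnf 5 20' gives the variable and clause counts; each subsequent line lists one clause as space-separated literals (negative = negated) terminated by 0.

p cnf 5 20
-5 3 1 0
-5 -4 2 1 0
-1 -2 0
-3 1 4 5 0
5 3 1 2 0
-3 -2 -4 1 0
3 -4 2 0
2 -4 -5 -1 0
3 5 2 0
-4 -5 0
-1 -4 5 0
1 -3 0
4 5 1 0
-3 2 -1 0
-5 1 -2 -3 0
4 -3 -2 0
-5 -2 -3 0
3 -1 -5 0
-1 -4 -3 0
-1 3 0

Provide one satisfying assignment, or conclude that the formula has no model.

x1: False, x2: True, x3: False, x4: True, x5: False

Try x1 = False.
From the singleton clause (¬x3), x3 = False.
From the singleton clause (¬x5), x5 = False.
From the singleton clause (x2), x2 = True.
From the singleton clause (x4), x4 = True.
All clauses are satisfied.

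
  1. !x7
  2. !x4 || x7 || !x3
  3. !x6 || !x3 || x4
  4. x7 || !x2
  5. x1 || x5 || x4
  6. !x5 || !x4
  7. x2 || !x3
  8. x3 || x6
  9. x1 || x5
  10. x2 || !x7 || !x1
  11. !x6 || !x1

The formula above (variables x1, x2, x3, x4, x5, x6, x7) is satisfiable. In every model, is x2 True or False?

False

Suppose x2 = true.
The clause (!x7) is unit, so x7 = false.
Now (x7) is unsatisfied and unit — conflict.
So every satisfying assignment has x2 = False.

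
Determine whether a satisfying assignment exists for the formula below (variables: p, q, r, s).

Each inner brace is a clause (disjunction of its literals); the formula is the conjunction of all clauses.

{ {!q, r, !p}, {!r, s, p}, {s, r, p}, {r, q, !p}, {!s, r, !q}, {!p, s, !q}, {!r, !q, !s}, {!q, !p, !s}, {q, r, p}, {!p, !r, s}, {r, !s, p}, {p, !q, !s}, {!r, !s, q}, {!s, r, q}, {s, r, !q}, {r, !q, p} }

Try q = false.
Try r = true.
The clause (!s) is unit, so s = false.
The clause (p) is unit, so p = true.
But (!p) is also a unit clause — contradiction.
Backtrack on r: now try r = false.
The clause (!p) is unit, so p = false.
But (p) is also a unit clause — contradiction.
Either choice for r ends in contradiction.
Backtrack on q: now try q = true.
Try r = true.
The clause (!s) is unit, so s = false.
The clause (p) is unit, so p = true.
But (!p) is also a unit clause — contradiction.
Backtrack on r: now try r = false.
The clause (!p) is unit, so p = false.
But (p) is also a unit clause — contradiction.
Either choice for r ends in contradiction.
Either choice for q ends in contradiction.
No assignment satisfies every clause.

No, unsatisfiable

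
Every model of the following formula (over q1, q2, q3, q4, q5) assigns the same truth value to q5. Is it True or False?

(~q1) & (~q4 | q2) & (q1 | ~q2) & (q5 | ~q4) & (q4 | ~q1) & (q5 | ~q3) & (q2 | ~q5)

False

Suppose q5 = 1.
(~q1) alone gives q1 = 0.
(~q2) alone gives q2 = 0.
But (q2) is also a unit clause — contradiction.
So every satisfying assignment has q5 = False.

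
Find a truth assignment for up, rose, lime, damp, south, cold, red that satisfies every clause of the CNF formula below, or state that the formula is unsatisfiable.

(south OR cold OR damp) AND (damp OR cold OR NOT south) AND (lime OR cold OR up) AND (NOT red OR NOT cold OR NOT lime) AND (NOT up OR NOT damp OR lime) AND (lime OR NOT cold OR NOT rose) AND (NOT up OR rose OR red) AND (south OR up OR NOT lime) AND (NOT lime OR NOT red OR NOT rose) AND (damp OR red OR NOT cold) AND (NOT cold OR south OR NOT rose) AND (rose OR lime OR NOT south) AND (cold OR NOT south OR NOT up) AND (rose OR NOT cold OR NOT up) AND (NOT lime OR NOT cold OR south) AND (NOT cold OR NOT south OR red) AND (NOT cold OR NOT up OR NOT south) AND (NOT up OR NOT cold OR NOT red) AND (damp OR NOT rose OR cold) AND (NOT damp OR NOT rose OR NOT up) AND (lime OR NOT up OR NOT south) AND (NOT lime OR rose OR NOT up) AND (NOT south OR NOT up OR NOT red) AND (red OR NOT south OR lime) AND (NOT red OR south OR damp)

up ↦ false, rose ↦ false, lime ↦ false, damp ↦ true, south ↦ false, cold ↦ true, red ↦ false

Case south = false:
Case cold = true:
(NOT rose) alone gives rose = false.
(NOT up) alone gives up = false.
(NOT lime) alone gives lime = false.
Case damp = true:
No clause remains; red is free.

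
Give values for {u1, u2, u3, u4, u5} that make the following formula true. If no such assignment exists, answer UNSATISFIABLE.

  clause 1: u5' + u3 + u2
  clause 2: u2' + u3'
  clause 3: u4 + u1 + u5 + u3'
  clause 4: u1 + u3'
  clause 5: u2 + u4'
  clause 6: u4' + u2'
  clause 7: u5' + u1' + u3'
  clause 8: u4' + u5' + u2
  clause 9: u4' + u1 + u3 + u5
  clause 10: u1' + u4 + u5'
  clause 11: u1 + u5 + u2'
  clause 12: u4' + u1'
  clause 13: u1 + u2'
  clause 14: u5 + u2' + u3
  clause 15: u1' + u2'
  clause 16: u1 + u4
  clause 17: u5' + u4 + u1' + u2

Branch on u2: set u2 = 0.
Unit clause (u4') forces u4 = 0.
Unit clause (u1) forces u1 = 1.
Unit clause (u5') forces u5 = 0.
All clauses hold; u3 can take either value.

u1: 1; u2: 0; u3: 1; u4: 0; u5: 0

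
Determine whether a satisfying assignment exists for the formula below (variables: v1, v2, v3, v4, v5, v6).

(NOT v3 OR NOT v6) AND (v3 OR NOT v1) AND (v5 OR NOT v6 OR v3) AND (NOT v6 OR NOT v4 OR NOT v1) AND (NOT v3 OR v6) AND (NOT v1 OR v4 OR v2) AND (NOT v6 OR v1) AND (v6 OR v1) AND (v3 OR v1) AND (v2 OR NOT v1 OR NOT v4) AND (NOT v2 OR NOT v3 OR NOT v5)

No, unsatisfiable

Branch on v3: set v3 = false.
The clause (NOT v1) is unit, so v1 = false.
That conflicts with the unit clause (v1).
So v3 must be the other value — set v3 = true.
The clause (NOT v6) is unit, so v6 = false.
That conflicts with the unit clause (v6).
Both values of v3 lead to a conflict.
No assignment satisfies every clause.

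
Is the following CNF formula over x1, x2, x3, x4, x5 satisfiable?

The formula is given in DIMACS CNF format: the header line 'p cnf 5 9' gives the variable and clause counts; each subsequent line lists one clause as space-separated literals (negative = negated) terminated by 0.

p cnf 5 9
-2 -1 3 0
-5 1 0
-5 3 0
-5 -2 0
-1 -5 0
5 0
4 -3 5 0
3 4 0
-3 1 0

Unit clause (x5) forces x5 = True.
Unit clause (x1) forces x1 = True.
Now (¬x1) is unsatisfied and unit — conflict.
No assignment satisfies every clause.

Unsatisfiable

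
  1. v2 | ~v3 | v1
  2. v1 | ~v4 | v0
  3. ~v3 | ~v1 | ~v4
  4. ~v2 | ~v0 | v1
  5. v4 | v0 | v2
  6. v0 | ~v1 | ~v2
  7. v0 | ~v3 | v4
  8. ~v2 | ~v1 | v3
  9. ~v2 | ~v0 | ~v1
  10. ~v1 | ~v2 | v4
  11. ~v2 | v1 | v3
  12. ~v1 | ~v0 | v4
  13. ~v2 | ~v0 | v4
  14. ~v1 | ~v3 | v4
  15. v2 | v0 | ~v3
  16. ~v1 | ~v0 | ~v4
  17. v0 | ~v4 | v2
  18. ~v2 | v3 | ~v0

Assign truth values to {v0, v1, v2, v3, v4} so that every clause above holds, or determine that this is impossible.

v0 ↦ 1, v1 ↦ 0, v2 ↦ 0, v3 ↦ 0, v4 ↦ 1

Try v2 = 0.
Try v3 = 0.
Try v4 = 1.
(v0) alone gives v0 = 1.
(~v1) alone gives v1 = 0.
Every clause now holds.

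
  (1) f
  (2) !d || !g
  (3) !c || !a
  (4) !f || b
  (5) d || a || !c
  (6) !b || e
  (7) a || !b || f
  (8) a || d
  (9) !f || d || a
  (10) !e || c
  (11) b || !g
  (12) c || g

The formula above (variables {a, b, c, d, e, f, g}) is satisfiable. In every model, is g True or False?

False

Suppose g = true.
Unit clause (f) forces f = true.
Unit clause (!d) forces d = false.
Unit clause (b) forces b = true.
Unit clause (e) forces e = true.
Unit clause (a) forces a = true.
Unit clause (!c) forces c = false.
That conflicts with the unit clause (c).
So every satisfying assignment has g = False.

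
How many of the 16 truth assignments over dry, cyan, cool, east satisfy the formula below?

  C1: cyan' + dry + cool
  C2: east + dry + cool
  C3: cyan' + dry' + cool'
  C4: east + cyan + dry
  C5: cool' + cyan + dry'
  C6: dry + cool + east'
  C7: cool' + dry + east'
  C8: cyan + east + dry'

There are 2^4 = 16 truth assignments over (dry, cyan, cool, east).
Check each against the 8 clauses (columns in the order dry, cyan, cool, east):
  F F F F  ✗ fails (east + dry + cool)
  F F F T  ✗ fails (dry + cool + east')
  F F T F  ✗ fails (east + cyan + dry)
  F F T T  ✗ fails (cool' + dry + east')
  F T F F  ✗ fails (cyan' + dry + cool)
  F T F T  ✗ fails (cyan' + dry + cool)
  F T T F  ✓ satisfies all
  F T T T  ✗ fails (cool' + dry + east')
  T F F F  ✗ fails (cyan + east + dry')
  T F F T  ✓ satisfies all
  T F T F  ✗ fails (cool' + cyan + dry')
  T F T T  ✗ fails (cool' + cyan + dry')
  T T F F  ✓ satisfies all
  T T F T  ✓ satisfies all
  T T T F  ✗ fails (cyan' + dry' + cool')
  T T T T  ✗ fails (cyan' + dry' + cool')
4 of the 16 rows are models.

4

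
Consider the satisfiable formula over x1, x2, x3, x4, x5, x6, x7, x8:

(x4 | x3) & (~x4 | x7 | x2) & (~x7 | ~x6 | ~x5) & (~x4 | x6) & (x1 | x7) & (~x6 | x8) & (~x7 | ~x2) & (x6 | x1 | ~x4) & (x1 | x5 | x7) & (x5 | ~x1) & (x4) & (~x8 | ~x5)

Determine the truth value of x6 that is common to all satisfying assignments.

True

Suppose x6 = 0.
(~x4) alone gives x4 = 0.
But (x4) is also a unit clause — contradiction.
So every satisfying assignment has x6 = True.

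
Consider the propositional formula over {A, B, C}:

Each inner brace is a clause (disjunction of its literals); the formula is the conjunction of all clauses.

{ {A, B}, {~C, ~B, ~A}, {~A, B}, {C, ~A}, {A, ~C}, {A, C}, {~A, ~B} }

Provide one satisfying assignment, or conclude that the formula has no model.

Try A = 1.
(B) alone gives B = 1.
But (~B) is also a unit clause — contradiction.
Undo A and try A = 0.
(B) alone gives B = 1.
(~C) alone gives C = 0.
But (C) is also a unit clause — contradiction.
Both values of A lead to a conflict.

UNSATISFIABLE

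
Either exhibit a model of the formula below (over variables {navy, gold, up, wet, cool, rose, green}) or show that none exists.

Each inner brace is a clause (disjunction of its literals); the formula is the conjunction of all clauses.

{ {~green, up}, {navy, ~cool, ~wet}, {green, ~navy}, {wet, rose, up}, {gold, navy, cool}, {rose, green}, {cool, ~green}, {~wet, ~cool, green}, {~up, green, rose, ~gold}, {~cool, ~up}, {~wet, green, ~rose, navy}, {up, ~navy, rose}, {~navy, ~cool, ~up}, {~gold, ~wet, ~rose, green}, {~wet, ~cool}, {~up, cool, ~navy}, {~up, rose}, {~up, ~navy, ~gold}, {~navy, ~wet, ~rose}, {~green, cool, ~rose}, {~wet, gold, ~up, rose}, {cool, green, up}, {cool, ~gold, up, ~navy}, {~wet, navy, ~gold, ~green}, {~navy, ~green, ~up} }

navy ↦ 0,  gold ↦ 1,  up ↦ 0,  wet ↦ 0,  cool ↦ 1,  rose ↦ 1,  green ↦ 0

Case green = 0:
Unit clause (~navy) forces navy = 0.
Unit clause (rose) forces rose = 1.
Unit clause (~wet) forces wet = 0.
Case gold = 1:
Case cool = 1:
Unit clause (~up) forces up = 0.
This assignment satisfies each clause.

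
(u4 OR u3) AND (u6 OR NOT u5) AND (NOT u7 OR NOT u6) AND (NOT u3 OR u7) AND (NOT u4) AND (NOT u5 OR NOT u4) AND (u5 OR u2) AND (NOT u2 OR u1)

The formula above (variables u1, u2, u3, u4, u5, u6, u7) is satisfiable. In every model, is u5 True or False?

Suppose u5 = true.
From the singleton clause (u6), u6 = true.
From the singleton clause (NOT u7), u7 = false.
From the singleton clause (NOT u3), u3 = false.
From the singleton clause (u4), u4 = true.
But (NOT u4) is also a unit clause — contradiction.
So every satisfying assignment has u5 = False.

False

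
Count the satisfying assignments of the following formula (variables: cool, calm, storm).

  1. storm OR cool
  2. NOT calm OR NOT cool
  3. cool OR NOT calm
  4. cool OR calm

There are 2^3 = 8 truth assignments over (cool, calm, storm).
Check each against the 4 clauses (columns in the order cool, calm, storm):
  F F F  ✗ fails (storm OR cool)
  F F T  ✗ fails (cool OR calm)
  F T F  ✗ fails (storm OR cool)
  F T T  ✗ fails (cool OR NOT calm)
  T F F  ✓ satisfies all
  T F T  ✓ satisfies all
  T T F  ✗ fails (NOT calm OR NOT cool)
  T T T  ✗ fails (NOT calm OR NOT cool)
2 of the 8 rows are models.

2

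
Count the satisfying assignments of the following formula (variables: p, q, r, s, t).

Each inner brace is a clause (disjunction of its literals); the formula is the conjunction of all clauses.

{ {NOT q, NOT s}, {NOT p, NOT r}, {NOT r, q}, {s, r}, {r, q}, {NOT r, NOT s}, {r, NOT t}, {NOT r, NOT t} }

There are 2^5 = 32 truth assignments over (p, q, r, s, t).
Split on s. With s = true, the clauses containing s are satisfied and NOT s drops from the rest; 0 of the 2^4 = 16 assignments to the other variables satisfy what remains.
With s = false, by the same count on the reduced clause set, 1 assignment works.
(One model: p=F, q=T, r=T, s=F, t=F.)
Total: 0 + 1 = 1.

1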